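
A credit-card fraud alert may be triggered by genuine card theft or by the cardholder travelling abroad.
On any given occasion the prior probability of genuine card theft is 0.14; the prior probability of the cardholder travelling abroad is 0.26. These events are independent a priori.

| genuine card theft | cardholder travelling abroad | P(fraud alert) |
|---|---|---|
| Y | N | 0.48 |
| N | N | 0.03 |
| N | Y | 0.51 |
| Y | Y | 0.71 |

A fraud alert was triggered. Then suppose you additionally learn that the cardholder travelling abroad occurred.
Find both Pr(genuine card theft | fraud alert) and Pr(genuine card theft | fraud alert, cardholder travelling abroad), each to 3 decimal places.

For the numerator, keep only genuine card theft=true terms: 0.049728 + 0.025844 = 0.075572
The normalizing constant is 0.03×0.86×0.74 + 0.51×0.86×0.26 + 0.48×0.14×0.74 + 0.71×0.14×0.26 = 0.208700
P(genuine card theft | fraud alert) = 0.075572/0.208700 ≈ 0.362

With the extra evidence:
For the numerator, keep only genuine card theft=true terms: 0.71×0.14 = 0.099400
Denominator P(fraud alert | cardholder travelling abroad): 0.51×0.86 + 0.71×0.14 = 0.538000
Posterior = 0.099400 / 0.538000 ≈ 0.185
This is intercausal reasoning (explaining away): once cardholder travelling abroad accounts for the fraud alert, genuine card theft becomes less likely.

Pr(genuine card theft | fraud alert) ≈ 0.362; Pr(genuine card theft | fraud alert, cardholder travelling abroad) ≈ 0.185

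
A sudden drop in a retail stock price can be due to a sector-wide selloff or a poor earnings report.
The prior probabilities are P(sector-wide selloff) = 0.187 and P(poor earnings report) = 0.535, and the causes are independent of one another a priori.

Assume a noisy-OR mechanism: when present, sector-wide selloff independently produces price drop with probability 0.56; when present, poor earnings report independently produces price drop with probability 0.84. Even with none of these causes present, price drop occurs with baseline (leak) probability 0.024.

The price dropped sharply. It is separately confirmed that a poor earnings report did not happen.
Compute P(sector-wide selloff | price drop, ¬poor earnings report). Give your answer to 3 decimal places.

P(sector-wide selloff | price drop, ¬poor earnings report) ≈ 0.845

Under noisy-OR, P(price drop | causes) = 1 − (1−0.024)·∏(1−qᵢ) over the active causes.
Weight on sector-wide selloff=true, given the evidence: 0.57056×0.187 = 0.106695
Normalizer over all consistent configurations: 0.024×0.813 + 0.57056×0.187 = 0.126207
Posterior = 0.106695 / 0.126207 ≈ 0.845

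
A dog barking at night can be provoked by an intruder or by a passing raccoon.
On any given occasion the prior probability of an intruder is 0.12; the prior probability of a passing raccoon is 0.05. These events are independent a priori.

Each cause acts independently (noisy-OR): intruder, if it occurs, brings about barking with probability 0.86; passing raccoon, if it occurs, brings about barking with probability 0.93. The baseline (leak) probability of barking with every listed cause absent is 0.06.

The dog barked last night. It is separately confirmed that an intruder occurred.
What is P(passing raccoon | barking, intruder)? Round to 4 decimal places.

P(passing raccoon | barking, intruder) ≈ 0.0566

Under noisy-OR, P(barking | causes) = 1 − (1−0.06)·∏(1−qᵢ) over the active causes.
Sum P(barking|·) weighted by the priors over both values of passing raccoon:
  P(barking | intruder) = 0.8684·0.95 + 0.990788·0.05
        = 0.824980 + 0.049539 = 0.874519
Keeping only the passing raccoon-present terms gives 0.049539, so
  P(passing raccoon | barking, intruder) = 0.049539 / 0.874519 ≈ 0.0566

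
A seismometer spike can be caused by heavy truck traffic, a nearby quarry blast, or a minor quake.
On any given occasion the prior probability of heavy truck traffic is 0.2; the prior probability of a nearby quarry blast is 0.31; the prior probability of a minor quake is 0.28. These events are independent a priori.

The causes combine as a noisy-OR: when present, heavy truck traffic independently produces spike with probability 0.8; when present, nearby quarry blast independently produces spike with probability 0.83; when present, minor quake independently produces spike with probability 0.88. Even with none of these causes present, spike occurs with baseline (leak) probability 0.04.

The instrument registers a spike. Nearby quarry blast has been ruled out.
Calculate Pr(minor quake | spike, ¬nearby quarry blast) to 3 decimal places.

Pr(minor quake | spike, ¬nearby quarry blast) ≈ 0.645

Under noisy-OR, P(spike | causes) = 1 − (1−0.04)·∏(1−qᵢ) over the active causes.
P(spike | ¬nearby quarry blast) = 0.04×0.8×0.72 + 0.8848×0.8×0.28 + 0.808×0.2×0.72 + 0.97696×0.2×0.28 = 0.023040 + 0.198195 + 0.116352 + 0.054710 = 0.392297
Restricting to configurations with minor quake present: 0.198195 + 0.054710 = 0.252905.
Hence the posterior is 0.252905/0.392297 ≈ 0.645.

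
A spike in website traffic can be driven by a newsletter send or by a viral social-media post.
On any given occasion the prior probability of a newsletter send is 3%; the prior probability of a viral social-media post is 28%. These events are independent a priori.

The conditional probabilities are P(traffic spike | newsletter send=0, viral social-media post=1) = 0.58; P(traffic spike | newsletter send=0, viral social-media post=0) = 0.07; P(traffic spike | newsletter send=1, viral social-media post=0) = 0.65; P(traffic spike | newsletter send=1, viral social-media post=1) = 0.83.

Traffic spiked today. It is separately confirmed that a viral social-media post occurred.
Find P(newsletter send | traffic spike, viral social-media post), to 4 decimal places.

P(newsletter send | traffic spike, viral social-media post) ≈ 0.0424

For the numerator, keep only newsletter send=true terms: 0.83·0.03 = 0.024900
Normalizer over all consistent configurations: 0.58·0.97 + 0.83·0.03 = 0.587500
Posterior = 0.024900 / 0.587500 ≈ 0.0424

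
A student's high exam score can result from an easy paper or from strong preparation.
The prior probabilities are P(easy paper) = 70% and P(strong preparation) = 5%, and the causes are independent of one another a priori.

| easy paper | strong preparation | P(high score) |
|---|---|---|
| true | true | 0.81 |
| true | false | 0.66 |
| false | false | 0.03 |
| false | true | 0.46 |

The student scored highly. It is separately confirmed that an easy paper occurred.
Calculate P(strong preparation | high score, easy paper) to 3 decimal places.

P(strong preparation | high score, easy paper) ≈ 0.061

Numerator (weight on configurations with strong preparation): 0.81×0.05 = 0.040500
The normalizing constant is 0.66×0.95 + 0.81×0.05 = 0.667500
P(strong preparation | high score, easy paper) = 0.040500/0.667500 ≈ 0.061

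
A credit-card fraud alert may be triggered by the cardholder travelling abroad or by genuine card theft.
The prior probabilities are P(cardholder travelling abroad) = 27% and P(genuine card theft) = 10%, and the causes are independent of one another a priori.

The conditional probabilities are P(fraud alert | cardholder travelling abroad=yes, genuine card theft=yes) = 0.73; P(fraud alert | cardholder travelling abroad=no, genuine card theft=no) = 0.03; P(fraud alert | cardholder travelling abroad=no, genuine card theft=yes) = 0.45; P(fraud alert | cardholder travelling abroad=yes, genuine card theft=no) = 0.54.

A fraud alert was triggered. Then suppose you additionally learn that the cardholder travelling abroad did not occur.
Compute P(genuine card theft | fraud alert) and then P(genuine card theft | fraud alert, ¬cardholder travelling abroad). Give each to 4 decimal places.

Numerator (weight on configurations with genuine card theft): 0.032850 + 0.019710 = 0.052560
Normalizer over all consistent configurations: 0.03*0.73*0.9 + 0.45*0.73*0.1 + 0.54*0.27*0.9 + 0.73*0.27*0.1 = 0.203490
P(genuine card theft | fraud alert) = 0.052560/0.203490 ≈ 0.2583

Now also conditioning on cardholder travelling abroad≠true:
P(fraud alert | ¬cardholder travelling abroad) = 0.03·0.9 + 0.45·0.1 = 0.027000 + 0.045000 = 0.072000
Restricting to configurations with genuine card theft present: 0.45·0.1 = 0.045000.
P(genuine card theft | fraud alert, ¬cardholder travelling abroad) = 0.045000 / 0.072000 ≈ 0.6250

P(genuine card theft | fraud alert) ≈ 0.2583; P(genuine card theft | fraud alert, ¬cardholder travelling abroad) ≈ 0.6250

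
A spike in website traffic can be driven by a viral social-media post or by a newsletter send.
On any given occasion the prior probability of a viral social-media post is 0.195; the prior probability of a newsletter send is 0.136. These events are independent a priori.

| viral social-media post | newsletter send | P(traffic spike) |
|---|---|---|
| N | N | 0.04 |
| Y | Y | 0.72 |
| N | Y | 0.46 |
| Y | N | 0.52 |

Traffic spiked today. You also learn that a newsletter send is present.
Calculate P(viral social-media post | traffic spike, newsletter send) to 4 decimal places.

P(viral social-media post | traffic spike, newsletter send) ≈ 0.2749

For the numerator, keep only viral social-media post=true terms: 0.72×0.195 = 0.140400
Denominator P(traffic spike | newsletter send): 0.46×0.805 + 0.72×0.195 = 0.510700
Posterior = 0.140400 / 0.510700 ≈ 0.2749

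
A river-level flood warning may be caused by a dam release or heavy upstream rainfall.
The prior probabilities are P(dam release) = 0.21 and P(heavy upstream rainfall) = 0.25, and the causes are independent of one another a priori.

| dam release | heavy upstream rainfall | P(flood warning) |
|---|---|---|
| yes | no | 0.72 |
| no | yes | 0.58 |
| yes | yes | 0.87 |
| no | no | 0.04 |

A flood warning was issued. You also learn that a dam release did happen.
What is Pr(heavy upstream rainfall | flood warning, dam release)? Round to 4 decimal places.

P(flood warning | dam release) = 0.72*0.75 + 0.87*0.25 = 0.540000 + 0.217500 = 0.757500
Of this, 0.217500 comes from 0.87*0.25 (the heavy upstream rainfall=true cases).
P(heavy upstream rainfall | flood warning, dam release) = 0.217500 / 0.757500 ≈ 0.2871

Pr(heavy upstream rainfall | flood warning, dam release) ≈ 0.2871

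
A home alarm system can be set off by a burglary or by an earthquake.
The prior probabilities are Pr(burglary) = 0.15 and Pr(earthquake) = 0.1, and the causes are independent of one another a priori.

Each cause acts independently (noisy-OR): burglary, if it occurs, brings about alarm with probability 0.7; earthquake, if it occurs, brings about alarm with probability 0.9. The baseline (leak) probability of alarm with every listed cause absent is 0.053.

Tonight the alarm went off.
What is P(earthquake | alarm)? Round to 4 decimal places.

Under noisy-OR, P(alarm | causes) = 1 − (1−0.053)·∏(1−qᵢ) over the active causes.
For the numerator, keep only earthquake=true terms: 0.076951 + 0.014574 = 0.091525
The normalizing constant is 0.053*0.85*0.9 + 0.9053*0.85*0.1 + 0.7159*0.15*0.9 + 0.97159*0.15*0.1 = 0.228716
P(earthquake | alarm) = 0.091525/0.228716 ≈ 0.4002

P(earthquake | alarm) ≈ 0.4002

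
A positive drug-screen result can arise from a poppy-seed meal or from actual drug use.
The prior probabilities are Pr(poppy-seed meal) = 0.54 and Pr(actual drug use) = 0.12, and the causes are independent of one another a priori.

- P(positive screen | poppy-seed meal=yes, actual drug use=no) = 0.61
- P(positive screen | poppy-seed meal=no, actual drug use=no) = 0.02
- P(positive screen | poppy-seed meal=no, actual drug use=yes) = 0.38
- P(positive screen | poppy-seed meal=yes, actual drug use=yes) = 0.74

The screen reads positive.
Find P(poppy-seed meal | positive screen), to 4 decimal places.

P(poppy-seed meal | positive screen) ≈ 0.9208

Numerator (weight on configurations with poppy-seed meal): 0.289872 + 0.047952 = 0.337824
Denominator P(positive screen): 0.02*0.46*0.88 + 0.38*0.46*0.12 + 0.61*0.54*0.88 + 0.74*0.54*0.12 = 0.366896
Posterior = 0.337824 / 0.366896 ≈ 0.9208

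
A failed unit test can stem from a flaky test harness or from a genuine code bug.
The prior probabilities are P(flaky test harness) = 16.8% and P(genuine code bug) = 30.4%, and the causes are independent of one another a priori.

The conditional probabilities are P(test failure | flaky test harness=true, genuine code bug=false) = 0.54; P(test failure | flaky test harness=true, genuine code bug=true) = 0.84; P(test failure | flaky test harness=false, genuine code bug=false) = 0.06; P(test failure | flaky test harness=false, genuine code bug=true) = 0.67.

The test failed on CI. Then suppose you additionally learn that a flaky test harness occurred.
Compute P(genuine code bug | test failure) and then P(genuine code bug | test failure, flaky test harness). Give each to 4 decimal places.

P(genuine code bug | test failure) ≈ 0.6845; P(genuine code bug | test failure, flaky test harness) ≈ 0.4046

P(test failure) = 0.06·0.832·0.696 + 0.67·0.832·0.304 + 0.54·0.168·0.696 + 0.84·0.168·0.304 = 0.034744 + 0.169462 + 0.063141 + 0.042900 = 0.310247
The genuine code bug-present share is 0.169462 + 0.042900 = 0.212362.
P(genuine code bug | test failure) = 0.212362 / 0.310247 ≈ 0.6845

With the extra evidence:
Weight on genuine code bug=true, given the evidence: 0.84*0.304 = 0.255360
Normalizer over all consistent configurations: 0.54*0.696 + 0.84*0.304 = 0.631200
Posterior = 0.255360 / 0.631200 ≈ 0.4046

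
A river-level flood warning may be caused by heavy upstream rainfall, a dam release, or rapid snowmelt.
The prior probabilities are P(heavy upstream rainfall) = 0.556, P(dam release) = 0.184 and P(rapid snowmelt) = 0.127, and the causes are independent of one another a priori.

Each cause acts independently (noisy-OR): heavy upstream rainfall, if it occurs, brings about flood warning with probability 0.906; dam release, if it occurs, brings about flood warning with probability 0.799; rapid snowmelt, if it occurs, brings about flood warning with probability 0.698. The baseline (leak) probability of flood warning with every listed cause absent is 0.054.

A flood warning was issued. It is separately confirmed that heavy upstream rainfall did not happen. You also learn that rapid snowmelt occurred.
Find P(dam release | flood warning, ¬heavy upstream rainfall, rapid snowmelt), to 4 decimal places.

Under noisy-OR, P(flood warning | causes) = 1 − (1−0.054)·∏(1−qᵢ) over the active causes.
Numerator (weight on configurations with dam release): 0.942576·0.184 = 0.173434
Denominator P(flood warning | ¬heavy upstream rainfall, rapid snowmelt): 0.714308·0.816 + 0.942576·0.184 = 0.756309
Posterior = 0.173434 / 0.756309 ≈ 0.2293

P(dam release | flood warning, ¬heavy upstream rainfall, rapid snowmelt) ≈ 0.2293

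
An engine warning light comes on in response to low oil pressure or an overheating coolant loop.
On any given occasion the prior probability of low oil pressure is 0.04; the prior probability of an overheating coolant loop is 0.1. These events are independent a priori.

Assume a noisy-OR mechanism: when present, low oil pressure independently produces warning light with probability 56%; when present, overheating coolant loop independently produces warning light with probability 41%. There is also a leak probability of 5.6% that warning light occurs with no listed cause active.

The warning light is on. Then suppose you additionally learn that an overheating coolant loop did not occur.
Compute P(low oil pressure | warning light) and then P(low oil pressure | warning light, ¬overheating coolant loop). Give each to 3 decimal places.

P(low oil pressure | warning light) ≈ 0.209; P(low oil pressure | warning light, ¬overheating coolant loop) ≈ 0.303

Under noisy-OR, P(warning light | causes) = 1 − (1−0.056)·∏(1−qᵢ) over the active causes.
By total probability over the 4 (low oil pressure, overheating coolant loop) configurations:
  P(warning light) = 0.056·0.96·0.9 + 0.44304·0.96·0.1 + 0.58464·0.04·0.9 + 0.754938·0.04·0.1
        = 0.048384 + 0.042532 + 0.021047 + 0.003020 = 0.114983
Keeping only the low oil pressure-present terms gives 0.024067, so
  P(low oil pressure | warning light) = 0.024067 / 0.114983 ≈ 0.209

Now condition on the additional information:
For the numerator, keep only low oil pressure=true terms: 0.58464*0.04 = 0.023386
The normalizing constant is 0.056*0.96 + 0.58464*0.04 = 0.077146
Posterior = 0.023386 / 0.077146 ≈ 0.303
With overheating coolant loop excluded, low oil pressure must carry more of the explanatory weight for the warning light.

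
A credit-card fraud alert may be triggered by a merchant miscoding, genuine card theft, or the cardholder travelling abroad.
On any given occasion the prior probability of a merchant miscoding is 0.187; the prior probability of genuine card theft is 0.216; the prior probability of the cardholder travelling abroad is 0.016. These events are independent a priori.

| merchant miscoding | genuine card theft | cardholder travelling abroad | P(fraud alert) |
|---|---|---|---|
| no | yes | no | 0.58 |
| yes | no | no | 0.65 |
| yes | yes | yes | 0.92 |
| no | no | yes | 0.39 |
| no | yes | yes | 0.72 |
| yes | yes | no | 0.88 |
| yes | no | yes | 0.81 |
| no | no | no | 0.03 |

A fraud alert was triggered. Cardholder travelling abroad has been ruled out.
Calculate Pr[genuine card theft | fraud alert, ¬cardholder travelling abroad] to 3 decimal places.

By total probability over the 4 (merchant miscoding, genuine card theft) configurations:
  P(fraud alert | ¬cardholder travelling abroad) = 0.03·0.813·0.784 + 0.58·0.813·0.216 + 0.65·0.187·0.784 + 0.88·0.187·0.216
        = 0.019122 + 0.101853 + 0.095295 + 0.035545 = 0.251815
Configurations with genuine card theft contribute 0.137398, so
  P(genuine card theft | fraud alert, ¬cardholder travelling abroad) = 0.137398 / 0.251815 ≈ 0.546

Pr[genuine card theft | fraud alert, ¬cardholder travelling abroad] ≈ 0.546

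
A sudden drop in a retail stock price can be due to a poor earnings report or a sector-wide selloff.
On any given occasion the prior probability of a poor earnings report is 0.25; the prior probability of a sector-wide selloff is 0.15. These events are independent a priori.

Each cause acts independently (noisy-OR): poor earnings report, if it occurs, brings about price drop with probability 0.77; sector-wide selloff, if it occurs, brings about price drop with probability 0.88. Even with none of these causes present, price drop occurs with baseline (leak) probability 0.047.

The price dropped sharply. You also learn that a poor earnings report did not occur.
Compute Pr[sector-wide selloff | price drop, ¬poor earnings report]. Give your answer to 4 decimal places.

Under noisy-OR, P(price drop | causes) = 1 − (1−0.047)·∏(1−qᵢ) over the active causes.
Weight on sector-wide selloff=true, given the evidence: 0.88564*0.15 = 0.132846
Normalizer over all consistent configurations: 0.047*0.85 + 0.88564*0.15 = 0.172796
P(sector-wide selloff | price drop, ¬poor earnings report) = 0.132846/0.172796 ≈ 0.7688

Pr[sector-wide selloff | price drop, ¬poor earnings report] ≈ 0.7688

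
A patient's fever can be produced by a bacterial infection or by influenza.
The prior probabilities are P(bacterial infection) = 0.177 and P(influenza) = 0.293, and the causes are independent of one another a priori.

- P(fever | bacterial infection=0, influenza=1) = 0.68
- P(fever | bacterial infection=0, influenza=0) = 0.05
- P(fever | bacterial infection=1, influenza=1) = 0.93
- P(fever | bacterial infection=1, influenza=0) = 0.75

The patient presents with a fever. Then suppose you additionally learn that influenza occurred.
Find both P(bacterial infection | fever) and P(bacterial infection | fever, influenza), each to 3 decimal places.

P(bacterial infection | fever) ≈ 0.424; P(bacterial infection | fever, influenza) ≈ 0.227

For the numerator, keep only bacterial infection=true terms: 0.093854 + 0.048231 = 0.142085
Normalizer over all consistent configurations: 0.05·0.823·0.707 + 0.68·0.823·0.293 + 0.75·0.177·0.707 + 0.93·0.177·0.293 = 0.335153
P(bacterial infection | fever) = 0.142085/0.335153 ≈ 0.424

Now condition on the additional information:
Sum P(fever|·) weighted by the priors over both values of bacterial infection:
  P(fever | influenza) = 0.68*0.823 + 0.93*0.177
        = 0.559640 + 0.164610 = 0.724250
Configurations with bacterial infection contribute 0.164610, so
  P(bacterial infection | fever, influenza) = 0.164610 / 0.724250 ≈ 0.227
The drop from 0.424 to 0.227 is the explaining-away (discounting) effect.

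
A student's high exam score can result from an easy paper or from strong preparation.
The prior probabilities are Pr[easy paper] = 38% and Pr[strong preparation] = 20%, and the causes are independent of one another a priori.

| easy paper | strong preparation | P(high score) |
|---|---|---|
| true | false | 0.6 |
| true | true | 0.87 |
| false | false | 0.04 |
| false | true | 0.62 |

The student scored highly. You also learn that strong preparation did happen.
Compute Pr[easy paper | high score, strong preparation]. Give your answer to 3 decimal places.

Pr[easy paper | high score, strong preparation] ≈ 0.462

Numerator (weight on configurations with easy paper): 0.87*0.38 = 0.330600
The normalizing constant is 0.62*0.62 + 0.87*0.38 = 0.715000
P(easy paper | high score, strong preparation) = 0.330600/0.715000 ≈ 0.462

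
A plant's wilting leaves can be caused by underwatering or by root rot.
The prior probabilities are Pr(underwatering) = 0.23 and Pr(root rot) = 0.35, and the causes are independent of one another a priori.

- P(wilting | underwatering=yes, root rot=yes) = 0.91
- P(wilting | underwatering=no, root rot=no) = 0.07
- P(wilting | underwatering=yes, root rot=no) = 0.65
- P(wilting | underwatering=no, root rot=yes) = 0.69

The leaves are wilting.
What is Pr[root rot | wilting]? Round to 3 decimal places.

P(wilting) = 0.07×0.77×0.65 + 0.69×0.77×0.35 + 0.65×0.23×0.65 + 0.91×0.23×0.35 = 0.035035 + 0.185955 + 0.097175 + 0.073255 = 0.391420
Restricting to configurations with root rot present: 0.185955 + 0.073255 = 0.259210.
So P(root rot | wilting) = 0.259210/0.391420 ≈ 0.662.

Pr[root rot | wilting] ≈ 0.662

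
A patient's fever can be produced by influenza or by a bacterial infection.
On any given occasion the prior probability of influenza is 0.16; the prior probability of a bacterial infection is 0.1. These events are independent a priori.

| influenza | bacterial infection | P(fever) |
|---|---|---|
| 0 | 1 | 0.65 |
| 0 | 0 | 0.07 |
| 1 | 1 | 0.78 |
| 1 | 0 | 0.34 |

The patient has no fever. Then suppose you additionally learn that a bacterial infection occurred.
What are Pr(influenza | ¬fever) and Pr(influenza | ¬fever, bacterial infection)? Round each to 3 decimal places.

P(¬fever) = 0.93*0.84*0.9 + 0.35*0.84*0.1 + 0.66*0.16*0.9 + 0.22*0.16*0.1 = 0.703080 + 0.029400 + 0.095040 + 0.003520 = 0.831040
Of this, 0.098560 comes from 0.095040 + 0.003520 (the influenza=true cases).
So P(influenza | ¬fever) = 0.098560/0.831040 ≈ 0.119.

With the extra evidence:
For the numerator, keep only influenza=true terms: 0.22*0.16 = 0.035200
Denominator P(¬fever | bacterial infection): 0.35*0.84 + 0.22*0.16 = 0.329200
Posterior = 0.035200 / 0.329200 ≈ 0.107

Pr(influenza | ¬fever) ≈ 0.119; Pr(influenza | ¬fever, bacterial infection) ≈ 0.107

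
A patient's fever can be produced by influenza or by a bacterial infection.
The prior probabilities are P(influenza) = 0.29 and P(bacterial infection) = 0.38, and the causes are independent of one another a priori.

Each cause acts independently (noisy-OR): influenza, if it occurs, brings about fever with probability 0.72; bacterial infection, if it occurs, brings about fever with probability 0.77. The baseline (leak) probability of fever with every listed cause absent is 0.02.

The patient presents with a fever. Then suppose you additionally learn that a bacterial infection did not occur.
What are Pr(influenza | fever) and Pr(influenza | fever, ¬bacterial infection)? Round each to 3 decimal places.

Under noisy-OR, P(fever | causes) = 1 − (1−0.02)·∏(1−qᵢ) over the active causes.
By total probability over the 4 (influenza, bacterial infection) configurations:
  P(fever) = 0.02*0.71*0.62 + 0.7746*0.71*0.38 + 0.7256*0.29*0.62 + 0.936888*0.29*0.38
        = 0.008804 + 0.208987 + 0.130463 + 0.103245 = 0.451499
Configurations with influenza contribute 0.233708, so
  P(influenza | fever) = 0.233708 / 0.451499 ≈ 0.518

Now also conditioning on bacterial infection≠true:
P(fever | ¬bacterial infection) = 0.02*0.71 + 0.7256*0.29 = 0.014200 + 0.210424 = 0.224624
Of this, 0.210424 comes from 0.7256*0.29 (the influenza=true cases).
So P(influenza | fever, ¬bacterial infection) = 0.210424/0.224624 ≈ 0.937.

Pr(influenza | fever) ≈ 0.518; Pr(influenza | fever, ¬bacterial infection) ≈ 0.937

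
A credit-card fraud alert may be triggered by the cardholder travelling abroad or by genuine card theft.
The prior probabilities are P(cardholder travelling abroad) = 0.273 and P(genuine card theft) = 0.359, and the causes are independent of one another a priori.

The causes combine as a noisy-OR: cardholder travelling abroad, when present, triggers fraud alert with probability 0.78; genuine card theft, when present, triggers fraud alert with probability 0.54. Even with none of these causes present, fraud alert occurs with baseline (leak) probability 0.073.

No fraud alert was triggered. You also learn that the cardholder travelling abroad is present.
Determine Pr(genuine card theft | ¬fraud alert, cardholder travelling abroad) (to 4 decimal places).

Pr(genuine card theft | ¬fraud alert, cardholder travelling abroad) ≈ 0.2049

Under noisy-OR, P(fraud alert | causes) = 1 − (1−0.073)·∏(1−qᵢ) over the active causes.
Numerator (weight on configurations with genuine card theft): 0.093812*0.359 = 0.033679
Normalizer over all consistent configurations: 0.20394*0.641 + 0.093812*0.359 = 0.164405
Posterior = 0.033679 / 0.164405 ≈ 0.2049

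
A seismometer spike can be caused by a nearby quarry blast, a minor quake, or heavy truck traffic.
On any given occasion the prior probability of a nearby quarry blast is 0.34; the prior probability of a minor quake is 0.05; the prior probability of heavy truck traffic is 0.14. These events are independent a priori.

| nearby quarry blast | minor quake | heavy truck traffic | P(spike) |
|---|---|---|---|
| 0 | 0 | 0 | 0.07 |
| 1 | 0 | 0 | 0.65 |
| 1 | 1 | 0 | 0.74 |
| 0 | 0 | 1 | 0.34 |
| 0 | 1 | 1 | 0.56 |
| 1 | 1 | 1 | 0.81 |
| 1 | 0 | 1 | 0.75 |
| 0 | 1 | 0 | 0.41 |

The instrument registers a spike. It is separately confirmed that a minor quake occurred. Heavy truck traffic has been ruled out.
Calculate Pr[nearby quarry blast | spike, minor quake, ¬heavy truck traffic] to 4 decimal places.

Pr[nearby quarry blast | spike, minor quake, ¬heavy truck traffic] ≈ 0.4818

By total probability over both values of nearby quarry blast:
  P(spike | minor quake, ¬heavy truck traffic) = 0.41·0.66 + 0.74·0.34
        = 0.270600 + 0.251600 = 0.522200
Keeping only the nearby quarry blast-present terms gives 0.251600, so
  P(nearby quarry blast | spike, minor quake, ¬heavy truck traffic) = 0.251600 / 0.522200 ≈ 0.4818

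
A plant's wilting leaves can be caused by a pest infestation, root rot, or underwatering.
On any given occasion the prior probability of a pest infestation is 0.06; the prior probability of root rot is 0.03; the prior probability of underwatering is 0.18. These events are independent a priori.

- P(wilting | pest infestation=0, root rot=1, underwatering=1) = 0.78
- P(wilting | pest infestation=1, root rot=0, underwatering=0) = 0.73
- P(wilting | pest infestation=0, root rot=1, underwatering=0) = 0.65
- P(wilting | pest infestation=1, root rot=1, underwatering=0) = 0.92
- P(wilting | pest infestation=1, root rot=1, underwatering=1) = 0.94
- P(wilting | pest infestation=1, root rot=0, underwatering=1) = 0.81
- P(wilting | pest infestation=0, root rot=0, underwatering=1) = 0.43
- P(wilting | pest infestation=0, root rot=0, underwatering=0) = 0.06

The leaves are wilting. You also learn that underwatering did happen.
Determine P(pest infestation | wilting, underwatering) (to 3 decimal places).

By total probability over the 4 (pest infestation, root rot) configurations:
  P(wilting | underwatering) = 0.43*0.94*0.97 + 0.78*0.94*0.03 + 0.81*0.06*0.97 + 0.94*0.06*0.03
        = 0.392074 + 0.021996 + 0.047142 + 0.001692 = 0.462904
Keeping only the pest infestation-present terms gives 0.048834, so
  P(pest infestation | wilting, underwatering) = 0.048834 / 0.462904 ≈ 0.105

P(pest infestation | wilting, underwatering) ≈ 0.105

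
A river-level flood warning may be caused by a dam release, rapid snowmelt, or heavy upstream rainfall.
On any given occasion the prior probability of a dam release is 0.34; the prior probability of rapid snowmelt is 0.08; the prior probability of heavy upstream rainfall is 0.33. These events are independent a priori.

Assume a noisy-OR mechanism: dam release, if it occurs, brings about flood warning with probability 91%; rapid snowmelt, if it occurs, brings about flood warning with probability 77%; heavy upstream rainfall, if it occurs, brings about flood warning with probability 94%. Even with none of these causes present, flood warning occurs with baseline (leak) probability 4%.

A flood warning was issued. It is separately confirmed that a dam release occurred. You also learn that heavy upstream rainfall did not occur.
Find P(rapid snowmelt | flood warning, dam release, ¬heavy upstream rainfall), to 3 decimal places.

Under noisy-OR, P(flood warning | causes) = 1 − (1−0.04)·∏(1−qᵢ) over the active causes.
Weight on rapid snowmelt=true, given the evidence: 0.980128·0.08 = 0.078410
Normalizer over all consistent configurations: 0.9136·0.92 + 0.980128·0.08 = 0.918922
P(rapid snowmelt | flood warning, dam release, ¬heavy upstream rainfall) = 0.078410/0.918922 ≈ 0.085

P(rapid snowmelt | flood warning, dam release, ¬heavy upstream rainfall) ≈ 0.085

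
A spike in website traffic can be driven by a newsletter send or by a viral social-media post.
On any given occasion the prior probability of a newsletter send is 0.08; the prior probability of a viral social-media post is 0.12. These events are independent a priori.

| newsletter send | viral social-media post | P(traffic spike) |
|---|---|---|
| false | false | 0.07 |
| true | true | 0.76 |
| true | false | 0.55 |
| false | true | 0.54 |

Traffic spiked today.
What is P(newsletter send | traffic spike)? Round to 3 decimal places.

P(newsletter send | traffic spike) ≈ 0.284

P(traffic spike) = 0.07×0.92×0.88 + 0.54×0.92×0.12 + 0.55×0.08×0.88 + 0.76×0.08×0.12 = 0.056672 + 0.059616 + 0.038720 + 0.007296 = 0.162304
Restricting to configurations with newsletter send present: 0.038720 + 0.007296 = 0.046016.
So P(newsletter send | traffic spike) = 0.046016/0.162304 ≈ 0.284.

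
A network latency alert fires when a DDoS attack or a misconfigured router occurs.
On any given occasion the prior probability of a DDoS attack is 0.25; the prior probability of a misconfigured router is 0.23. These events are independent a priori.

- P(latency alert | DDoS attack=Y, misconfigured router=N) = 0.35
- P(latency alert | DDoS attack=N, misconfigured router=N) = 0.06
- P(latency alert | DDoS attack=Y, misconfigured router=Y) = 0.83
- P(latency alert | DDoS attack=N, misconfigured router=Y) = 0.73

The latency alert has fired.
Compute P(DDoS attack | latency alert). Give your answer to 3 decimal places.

P(DDoS attack | latency alert) ≈ 0.418

P(latency alert) = 0.06*0.75*0.77 + 0.73*0.75*0.23 + 0.35*0.25*0.77 + 0.83*0.25*0.23 = 0.034650 + 0.125925 + 0.067375 + 0.047725 = 0.275675
Of this, 0.115100 comes from 0.067375 + 0.047725 (the DDoS attack=true cases).
So P(DDoS attack | latency alert) = 0.115100/0.275675 ≈ 0.418.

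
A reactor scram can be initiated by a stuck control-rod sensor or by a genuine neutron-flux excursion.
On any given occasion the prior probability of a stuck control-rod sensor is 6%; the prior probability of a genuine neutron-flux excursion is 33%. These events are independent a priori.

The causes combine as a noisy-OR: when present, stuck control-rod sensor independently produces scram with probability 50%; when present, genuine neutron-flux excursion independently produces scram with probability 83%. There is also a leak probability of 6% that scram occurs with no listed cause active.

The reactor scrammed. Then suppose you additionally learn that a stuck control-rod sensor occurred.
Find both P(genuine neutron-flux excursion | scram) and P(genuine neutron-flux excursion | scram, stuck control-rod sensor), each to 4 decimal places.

Under noisy-OR, P(scram | causes) = 1 − (1−0.06)·∏(1−qᵢ) over the active causes.
Enumerate the 4 (stuck control-rod sensor, genuine neutron-flux excursion) configurations and weight by the priors:
  P(scram) = 0.06*0.94*0.67 + 0.8402*0.94*0.33 + 0.53*0.06*0.67 + 0.9201*0.06*0.33
        = 0.037788 + 0.260630 + 0.021306 + 0.018218 = 0.337942
The terms with genuine neutron-flux excursion present sum to 0.278848, so
  P(genuine neutron-flux excursion | scram) = 0.278848 / 0.337942 ≈ 0.8251

Now also conditioning on stuck control-rod sensor=true:
P(scram | stuck control-rod sensor) = 0.53×0.67 + 0.9201×0.33 = 0.355100 + 0.303633 = 0.658733
The genuine neutron-flux excursion-present share is 0.9201×0.33 = 0.303633.
Hence the posterior is 0.303633/0.658733 ≈ 0.4609.

P(genuine neutron-flux excursion | scram) ≈ 0.8251; P(genuine neutron-flux excursion | scram, stuck control-rod sensor) ≈ 0.4609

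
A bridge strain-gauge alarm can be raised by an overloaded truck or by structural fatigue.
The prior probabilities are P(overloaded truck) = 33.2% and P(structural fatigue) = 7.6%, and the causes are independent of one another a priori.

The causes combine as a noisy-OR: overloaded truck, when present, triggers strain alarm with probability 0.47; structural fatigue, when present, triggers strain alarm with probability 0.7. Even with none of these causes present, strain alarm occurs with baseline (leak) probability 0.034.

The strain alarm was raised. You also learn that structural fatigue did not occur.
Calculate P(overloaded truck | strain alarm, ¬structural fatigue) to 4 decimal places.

Under noisy-OR, P(strain alarm | causes) = 1 − (1−0.034)·∏(1−qᵢ) over the active causes.
P(strain alarm | ¬structural fatigue) = 0.034×0.668 + 0.48802×0.332 = 0.022712 + 0.162023 = 0.184735
The overloaded truck-present share is 0.48802×0.332 = 0.162023.
Hence the posterior is 0.162023/0.184735 ≈ 0.8771.

P(overloaded truck | strain alarm, ¬structural fatigue) ≈ 0.8771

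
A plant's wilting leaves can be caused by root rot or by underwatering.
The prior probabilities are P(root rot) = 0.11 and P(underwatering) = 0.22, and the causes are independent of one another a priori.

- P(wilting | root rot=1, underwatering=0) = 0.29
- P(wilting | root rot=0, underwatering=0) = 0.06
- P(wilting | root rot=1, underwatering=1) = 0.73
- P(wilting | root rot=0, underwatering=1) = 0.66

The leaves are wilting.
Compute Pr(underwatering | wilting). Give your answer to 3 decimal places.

Pr(underwatering | wilting) ≈ 0.688

Enumerate the 4 (root rot, underwatering) configurations and weight by the priors:
  P(wilting) = 0.06*0.89*0.78 + 0.66*0.89*0.22 + 0.29*0.11*0.78 + 0.73*0.11*0.22
        = 0.041652 + 0.129228 + 0.024882 + 0.017666 = 0.213428
The terms with underwatering present sum to 0.146894, so
  P(underwatering | wilting) = 0.146894 / 0.213428 ≈ 0.688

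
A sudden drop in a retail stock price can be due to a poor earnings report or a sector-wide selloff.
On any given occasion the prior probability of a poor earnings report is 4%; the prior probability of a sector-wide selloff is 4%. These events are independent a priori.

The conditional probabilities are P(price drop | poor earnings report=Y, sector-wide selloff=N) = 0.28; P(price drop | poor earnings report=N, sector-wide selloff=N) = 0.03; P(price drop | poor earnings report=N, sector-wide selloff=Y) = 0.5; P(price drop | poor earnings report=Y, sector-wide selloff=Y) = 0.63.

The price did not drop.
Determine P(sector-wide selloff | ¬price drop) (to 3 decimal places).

P(sector-wide selloff | ¬price drop) ≈ 0.021

P(¬price drop) = 0.97·0.96·0.96 + 0.5·0.96·0.04 + 0.72·0.04·0.96 + 0.37·0.04·0.04 = 0.893952 + 0.019200 + 0.027648 + 0.000592 = 0.941392
Of this, 0.019792 comes from 0.019200 + 0.000592 (the sector-wide selloff=true cases).
P(sector-wide selloff | ¬price drop) = 0.019792 / 0.941392 ≈ 0.021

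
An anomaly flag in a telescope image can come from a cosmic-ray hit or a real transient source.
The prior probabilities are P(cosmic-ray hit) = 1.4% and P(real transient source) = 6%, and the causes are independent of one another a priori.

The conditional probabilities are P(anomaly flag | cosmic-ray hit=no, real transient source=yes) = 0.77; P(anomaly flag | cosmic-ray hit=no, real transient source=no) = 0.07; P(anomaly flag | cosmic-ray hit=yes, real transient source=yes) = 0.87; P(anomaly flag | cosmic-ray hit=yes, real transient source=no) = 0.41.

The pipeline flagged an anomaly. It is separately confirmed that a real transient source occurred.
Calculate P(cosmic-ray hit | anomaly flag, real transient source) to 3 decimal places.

By total probability over both values of cosmic-ray hit:
  P(anomaly flag | real transient source) = 0.77*0.986 + 0.87*0.014
        = 0.759220 + 0.012180 = 0.771400
Configurations with cosmic-ray hit contribute 0.012180, so
  P(cosmic-ray hit | anomaly flag, real transient source) = 0.012180 / 0.771400 ≈ 0.016

P(cosmic-ray hit | anomaly flag, real transient source) ≈ 0.016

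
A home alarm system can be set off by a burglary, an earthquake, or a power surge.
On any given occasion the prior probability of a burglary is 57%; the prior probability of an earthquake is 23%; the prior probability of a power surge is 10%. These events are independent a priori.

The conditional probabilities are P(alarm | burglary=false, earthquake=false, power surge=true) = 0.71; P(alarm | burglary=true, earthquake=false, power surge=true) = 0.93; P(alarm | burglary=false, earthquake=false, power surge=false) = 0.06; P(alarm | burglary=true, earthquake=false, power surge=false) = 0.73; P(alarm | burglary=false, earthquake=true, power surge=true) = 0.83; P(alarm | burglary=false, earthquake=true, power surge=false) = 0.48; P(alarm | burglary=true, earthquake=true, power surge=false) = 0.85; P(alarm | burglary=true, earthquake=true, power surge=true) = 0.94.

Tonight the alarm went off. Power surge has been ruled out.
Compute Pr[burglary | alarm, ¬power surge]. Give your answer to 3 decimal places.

Pr[burglary | alarm, ¬power surge] ≈ 0.865

For the numerator, keep only burglary=true terms: 0.320397 + 0.111435 = 0.431832
Normalizer over all consistent configurations: 0.06*0.43*0.77 + 0.48*0.43*0.23 + 0.73*0.57*0.77 + 0.85*0.57*0.23 = 0.499170
Posterior = 0.431832 / 0.499170 ≈ 0.865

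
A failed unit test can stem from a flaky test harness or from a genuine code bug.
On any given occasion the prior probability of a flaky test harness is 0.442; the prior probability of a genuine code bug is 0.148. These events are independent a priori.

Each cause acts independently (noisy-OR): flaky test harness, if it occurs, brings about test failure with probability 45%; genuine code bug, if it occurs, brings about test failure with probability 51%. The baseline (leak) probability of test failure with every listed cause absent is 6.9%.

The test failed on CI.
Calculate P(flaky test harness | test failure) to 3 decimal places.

P(flaky test harness | test failure) ≈ 0.750

Under noisy-OR, P(test failure | causes) = 1 − (1−0.069)·∏(1−qᵢ) over the active causes.
P(test failure) = 0.069·0.558·0.852 + 0.54381·0.558·0.148 + 0.48795·0.442·0.852 + 0.749095·0.442·0.148 = 0.032804 + 0.044910 + 0.183754 + 0.049003 = 0.310471
The flaky test harness-present share is 0.183754 + 0.049003 = 0.232757.
P(flaky test harness | test failure) = 0.232757 / 0.310471 ≈ 0.750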